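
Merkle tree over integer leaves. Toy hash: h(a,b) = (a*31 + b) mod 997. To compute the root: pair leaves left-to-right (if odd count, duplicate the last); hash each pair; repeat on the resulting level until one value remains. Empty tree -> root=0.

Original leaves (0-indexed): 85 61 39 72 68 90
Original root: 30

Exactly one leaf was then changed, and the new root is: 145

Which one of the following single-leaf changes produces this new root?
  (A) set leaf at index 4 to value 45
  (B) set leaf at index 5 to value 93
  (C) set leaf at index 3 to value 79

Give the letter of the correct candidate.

Answer: A

Derivation:
Original leaves: [85, 61, 39, 72, 68, 90]
Target new root: 145
Try each candidate change and compute the resulting root:
Candidate A: set leaf[4] = 45 -> leaves = [85, 61, 39, 72, 45, 90]
  L0: [85, 61, 39, 72, 45, 90]
  L1: h(85,61)=(85*31+61)%997=702 h(39,72)=(39*31+72)%997=284 h(45,90)=(45*31+90)%997=488 -> [702, 284, 488]
  L2: h(702,284)=(702*31+284)%997=112 h(488,488)=(488*31+488)%997=661 -> [112, 661]
  L3: h(112,661)=(112*31+661)%997=145 -> [145]
  root = 145 == target 145  ** MATCH **
Candidate B: set leaf[5] = 93 -> leaves = [85, 61, 39, 72, 68, 93]
  L0: [85, 61, 39, 72, 68, 93]
  L1: h(85,61)=(85*31+61)%997=702 h(39,72)=(39*31+72)%997=284 h(68,93)=(68*31+93)%997=207 -> [702, 284, 207]
  L2: h(702,284)=(702*31+284)%997=112 h(207,207)=(207*31+207)%997=642 -> [112, 642]
  L3: h(112,642)=(112*31+642)%997=126 -> [126]
  root = 126 != target 145
Candidate C: set leaf[3] = 79 -> leaves = [85, 61, 39, 79, 68, 90]
  L0: [85, 61, 39, 79, 68, 90]
  L1: h(85,61)=(85*31+61)%997=702 h(39,79)=(39*31+79)%997=291 h(68,90)=(68*31+90)%997=204 -> [702, 291, 204]
  L2: h(702,291)=(702*31+291)%997=119 h(204,204)=(204*31+204)%997=546 -> [119, 546]
  L3: h(119,546)=(119*31+546)%997=247 -> [247]
  root = 247 != target 145
Candidate A produces the target root.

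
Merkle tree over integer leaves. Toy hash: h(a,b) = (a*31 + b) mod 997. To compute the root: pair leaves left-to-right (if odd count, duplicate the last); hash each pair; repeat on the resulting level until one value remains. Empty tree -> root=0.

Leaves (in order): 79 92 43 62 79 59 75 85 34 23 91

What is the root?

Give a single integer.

L0: [79, 92, 43, 62, 79, 59, 75, 85, 34, 23, 91]
L1: h(79,92)=(79*31+92)%997=547 h(43,62)=(43*31+62)%997=398 h(79,59)=(79*31+59)%997=514 h(75,85)=(75*31+85)%997=416 h(34,23)=(34*31+23)%997=80 h(91,91)=(91*31+91)%997=918 -> [547, 398, 514, 416, 80, 918]
L2: h(547,398)=(547*31+398)%997=406 h(514,416)=(514*31+416)%997=398 h(80,918)=(80*31+918)%997=407 -> [406, 398, 407]
L3: h(406,398)=(406*31+398)%997=23 h(407,407)=(407*31+407)%997=63 -> [23, 63]
L4: h(23,63)=(23*31+63)%997=776 -> [776]

Answer: 776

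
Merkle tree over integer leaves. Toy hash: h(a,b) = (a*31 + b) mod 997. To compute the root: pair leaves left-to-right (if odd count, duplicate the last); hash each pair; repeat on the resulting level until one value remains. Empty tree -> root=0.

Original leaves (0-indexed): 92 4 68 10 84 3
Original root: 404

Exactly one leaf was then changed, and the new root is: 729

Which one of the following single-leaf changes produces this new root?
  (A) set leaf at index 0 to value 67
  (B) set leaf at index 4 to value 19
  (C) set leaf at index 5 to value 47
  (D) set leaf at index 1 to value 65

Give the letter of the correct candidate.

Original leaves: [92, 4, 68, 10, 84, 3]
Target new root: 729
Try each candidate change and compute the resulting root:
Candidate A: set leaf[0] = 67 -> leaves = [67, 4, 68, 10, 84, 3]
  L0: [67, 4, 68, 10, 84, 3]
  L1: h(67,4)=(67*31+4)%997=87 h(68,10)=(68*31+10)%997=124 h(84,3)=(84*31+3)%997=613 -> [87, 124, 613]
  L2: h(87,124)=(87*31+124)%997=827 h(613,613)=(613*31+613)%997=673 -> [827, 673]
  L3: h(827,673)=(827*31+673)%997=388 -> [388]
  root = 388 != target 729
Candidate B: set leaf[4] = 19 -> leaves = [92, 4, 68, 10, 19, 3]
  L0: [92, 4, 68, 10, 19, 3]
  L1: h(92,4)=(92*31+4)%997=862 h(68,10)=(68*31+10)%997=124 h(19,3)=(19*31+3)%997=592 -> [862, 124, 592]
  L2: h(862,124)=(862*31+124)%997=924 h(592,592)=(592*31+592)%997=1 -> [924, 1]
  L3: h(924,1)=(924*31+1)%997=729 -> [729]
  root = 729 == target 729  ** MATCH **
Candidate C: set leaf[5] = 47 -> leaves = [92, 4, 68, 10, 84, 47]
  L0: [92, 4, 68, 10, 84, 47]
  L1: h(92,4)=(92*31+4)%997=862 h(68,10)=(68*31+10)%997=124 h(84,47)=(84*31+47)%997=657 -> [862, 124, 657]
  L2: h(862,124)=(862*31+124)%997=924 h(657,657)=(657*31+657)%997=87 -> [924, 87]
  L3: h(924,87)=(924*31+87)%997=815 -> [815]
  root = 815 != target 729
Candidate D: set leaf[1] = 65 -> leaves = [92, 65, 68, 10, 84, 3]
  L0: [92, 65, 68, 10, 84, 3]
  L1: h(92,65)=(92*31+65)%997=923 h(68,10)=(68*31+10)%997=124 h(84,3)=(84*31+3)%997=613 -> [923, 124, 613]
  L2: h(923,124)=(923*31+124)%997=821 h(613,613)=(613*31+613)%997=673 -> [821, 673]
  L3: h(821,673)=(821*31+673)%997=202 -> [202]
  root = 202 != target 729
Candidate B produces the target root.

Answer: B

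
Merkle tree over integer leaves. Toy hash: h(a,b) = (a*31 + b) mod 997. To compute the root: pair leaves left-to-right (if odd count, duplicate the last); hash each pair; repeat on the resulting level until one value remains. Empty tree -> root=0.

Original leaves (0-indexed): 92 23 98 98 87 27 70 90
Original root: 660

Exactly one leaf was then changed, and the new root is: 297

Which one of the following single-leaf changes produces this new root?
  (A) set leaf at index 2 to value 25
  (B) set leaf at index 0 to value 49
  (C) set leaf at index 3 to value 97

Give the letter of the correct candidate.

Original leaves: [92, 23, 98, 98, 87, 27, 70, 90]
Target new root: 297
Try each candidate change and compute the resulting root:
Candidate A: set leaf[2] = 25 -> leaves = [92, 23, 25, 98, 87, 27, 70, 90]
  L0: [92, 23, 25, 98, 87, 27, 70, 90]
  L1: h(92,23)=(92*31+23)%997=881 h(25,98)=(25*31+98)%997=873 h(87,27)=(87*31+27)%997=730 h(70,90)=(70*31+90)%997=266 -> [881, 873, 730, 266]
  L2: h(881,873)=(881*31+873)%997=268 h(730,266)=(730*31+266)%997=962 -> [268, 962]
  L3: h(268,962)=(268*31+962)%997=297 -> [297]
  root = 297 == target 297  ** MATCH **
Candidate B: set leaf[0] = 49 -> leaves = [49, 23, 98, 98, 87, 27, 70, 90]
  L0: [49, 23, 98, 98, 87, 27, 70, 90]
  L1: h(49,23)=(49*31+23)%997=545 h(98,98)=(98*31+98)%997=145 h(87,27)=(87*31+27)%997=730 h(70,90)=(70*31+90)%997=266 -> [545, 145, 730, 266]
  L2: h(545,145)=(545*31+145)%997=91 h(730,266)=(730*31+266)%997=962 -> [91, 962]
  L3: h(91,962)=(91*31+962)%997=792 -> [792]
  root = 792 != target 297
Candidate C: set leaf[3] = 97 -> leaves = [92, 23, 98, 97, 87, 27, 70, 90]
  L0: [92, 23, 98, 97, 87, 27, 70, 90]
  L1: h(92,23)=(92*31+23)%997=881 h(98,97)=(98*31+97)%997=144 h(87,27)=(87*31+27)%997=730 h(70,90)=(70*31+90)%997=266 -> [881, 144, 730, 266]
  L2: h(881,144)=(881*31+144)%997=536 h(730,266)=(730*31+266)%997=962 -> [536, 962]
  L3: h(536,962)=(536*31+962)%997=629 -> [629]
  root = 629 != target 297
Candidate A produces the target root.

Answer: A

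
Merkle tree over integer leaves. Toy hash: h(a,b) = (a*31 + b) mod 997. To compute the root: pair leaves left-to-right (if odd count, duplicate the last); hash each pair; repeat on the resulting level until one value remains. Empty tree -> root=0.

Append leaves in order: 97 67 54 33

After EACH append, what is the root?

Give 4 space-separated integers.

After append 97 (leaves=[97]):
  L0: [97]
  root=97
After append 67 (leaves=[97, 67]):
  L0: [97, 67]
  L1: h(97,67)=(97*31+67)%997=83 -> [83]
  root=83
After append 54 (leaves=[97, 67, 54]):
  L0: [97, 67, 54]
  L1: h(97,67)=(97*31+67)%997=83 h(54,54)=(54*31+54)%997=731 -> [83, 731]
  L2: h(83,731)=(83*31+731)%997=313 -> [313]
  root=313
After append 33 (leaves=[97, 67, 54, 33]):
  L0: [97, 67, 54, 33]
  L1: h(97,67)=(97*31+67)%997=83 h(54,33)=(54*31+33)%997=710 -> [83, 710]
  L2: h(83,710)=(83*31+710)%997=292 -> [292]
  root=292

Answer: 97 83 313 292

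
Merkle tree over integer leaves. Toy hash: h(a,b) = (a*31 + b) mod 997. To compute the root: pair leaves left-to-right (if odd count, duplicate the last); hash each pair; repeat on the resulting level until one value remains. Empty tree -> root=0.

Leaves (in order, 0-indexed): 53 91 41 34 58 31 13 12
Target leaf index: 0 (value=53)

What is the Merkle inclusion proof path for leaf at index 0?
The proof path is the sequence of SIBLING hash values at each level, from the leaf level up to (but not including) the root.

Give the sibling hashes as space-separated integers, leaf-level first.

Answer: 91 308 285

Derivation:
L0 (leaves): [53, 91, 41, 34, 58, 31, 13, 12], target index=0
L1: h(53,91)=(53*31+91)%997=737 [pair 0] h(41,34)=(41*31+34)%997=308 [pair 1] h(58,31)=(58*31+31)%997=832 [pair 2] h(13,12)=(13*31+12)%997=415 [pair 3] -> [737, 308, 832, 415]
  Sibling for proof at L0: 91
L2: h(737,308)=(737*31+308)%997=224 [pair 0] h(832,415)=(832*31+415)%997=285 [pair 1] -> [224, 285]
  Sibling for proof at L1: 308
L3: h(224,285)=(224*31+285)%997=250 [pair 0] -> [250]
  Sibling for proof at L2: 285
Root: 250
Proof path (sibling hashes from leaf to root): [91, 308, 285]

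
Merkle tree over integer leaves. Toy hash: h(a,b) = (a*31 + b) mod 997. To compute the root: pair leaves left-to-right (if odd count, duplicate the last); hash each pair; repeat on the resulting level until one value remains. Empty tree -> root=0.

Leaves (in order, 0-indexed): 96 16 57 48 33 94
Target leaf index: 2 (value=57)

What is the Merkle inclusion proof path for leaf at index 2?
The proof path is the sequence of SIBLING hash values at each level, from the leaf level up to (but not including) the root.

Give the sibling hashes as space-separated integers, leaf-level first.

L0 (leaves): [96, 16, 57, 48, 33, 94], target index=2
L1: h(96,16)=(96*31+16)%997=1 [pair 0] h(57,48)=(57*31+48)%997=818 [pair 1] h(33,94)=(33*31+94)%997=120 [pair 2] -> [1, 818, 120]
  Sibling for proof at L0: 48
L2: h(1,818)=(1*31+818)%997=849 [pair 0] h(120,120)=(120*31+120)%997=849 [pair 1] -> [849, 849]
  Sibling for proof at L1: 1
L3: h(849,849)=(849*31+849)%997=249 [pair 0] -> [249]
  Sibling for proof at L2: 849
Root: 249
Proof path (sibling hashes from leaf to root): [48, 1, 849]

Answer: 48 1 849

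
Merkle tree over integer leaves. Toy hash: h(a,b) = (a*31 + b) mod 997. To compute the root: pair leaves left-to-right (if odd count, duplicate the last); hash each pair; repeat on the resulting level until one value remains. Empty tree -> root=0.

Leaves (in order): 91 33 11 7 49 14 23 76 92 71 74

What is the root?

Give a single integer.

Answer: 309

Derivation:
L0: [91, 33, 11, 7, 49, 14, 23, 76, 92, 71, 74]
L1: h(91,33)=(91*31+33)%997=860 h(11,7)=(11*31+7)%997=348 h(49,14)=(49*31+14)%997=536 h(23,76)=(23*31+76)%997=789 h(92,71)=(92*31+71)%997=929 h(74,74)=(74*31+74)%997=374 -> [860, 348, 536, 789, 929, 374]
L2: h(860,348)=(860*31+348)%997=89 h(536,789)=(536*31+789)%997=456 h(929,374)=(929*31+374)%997=260 -> [89, 456, 260]
L3: h(89,456)=(89*31+456)%997=224 h(260,260)=(260*31+260)%997=344 -> [224, 344]
L4: h(224,344)=(224*31+344)%997=309 -> [309]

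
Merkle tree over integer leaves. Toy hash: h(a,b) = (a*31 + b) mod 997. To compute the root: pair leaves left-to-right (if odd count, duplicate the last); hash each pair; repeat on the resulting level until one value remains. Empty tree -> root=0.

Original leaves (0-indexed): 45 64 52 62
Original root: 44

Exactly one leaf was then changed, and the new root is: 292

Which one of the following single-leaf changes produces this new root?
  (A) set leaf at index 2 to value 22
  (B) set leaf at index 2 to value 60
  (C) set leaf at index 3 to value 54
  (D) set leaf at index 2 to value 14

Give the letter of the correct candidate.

Original leaves: [45, 64, 52, 62]
Target new root: 292
Try each candidate change and compute the resulting root:
Candidate A: set leaf[2] = 22 -> leaves = [45, 64, 22, 62]
  L0: [45, 64, 22, 62]
  L1: h(45,64)=(45*31+64)%997=462 h(22,62)=(22*31+62)%997=744 -> [462, 744]
  L2: h(462,744)=(462*31+744)%997=111 -> [111]
  root = 111 != target 292
Candidate B: set leaf[2] = 60 -> leaves = [45, 64, 60, 62]
  L0: [45, 64, 60, 62]
  L1: h(45,64)=(45*31+64)%997=462 h(60,62)=(60*31+62)%997=925 -> [462, 925]
  L2: h(462,925)=(462*31+925)%997=292 -> [292]
  root = 292 == target 292  ** MATCH **
Candidate C: set leaf[3] = 54 -> leaves = [45, 64, 52, 54]
  L0: [45, 64, 52, 54]
  L1: h(45,64)=(45*31+64)%997=462 h(52,54)=(52*31+54)%997=669 -> [462, 669]
  L2: h(462,669)=(462*31+669)%997=36 -> [36]
  root = 36 != target 292
Candidate D: set leaf[2] = 14 -> leaves = [45, 64, 14, 62]
  L0: [45, 64, 14, 62]
  L1: h(45,64)=(45*31+64)%997=462 h(14,62)=(14*31+62)%997=496 -> [462, 496]
  L2: h(462,496)=(462*31+496)%997=860 -> [860]
  root = 860 != target 292
Candidate B produces the target root.

Answer: B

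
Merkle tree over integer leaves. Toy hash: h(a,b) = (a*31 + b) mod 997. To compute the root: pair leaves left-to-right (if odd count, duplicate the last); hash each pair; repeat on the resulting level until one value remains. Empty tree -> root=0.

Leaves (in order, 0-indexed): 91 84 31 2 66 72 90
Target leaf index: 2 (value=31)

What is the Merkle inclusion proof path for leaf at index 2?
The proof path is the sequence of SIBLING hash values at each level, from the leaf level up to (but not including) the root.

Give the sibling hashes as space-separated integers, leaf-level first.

Answer: 2 911 742

Derivation:
L0 (leaves): [91, 84, 31, 2, 66, 72, 90], target index=2
L1: h(91,84)=(91*31+84)%997=911 [pair 0] h(31,2)=(31*31+2)%997=963 [pair 1] h(66,72)=(66*31+72)%997=124 [pair 2] h(90,90)=(90*31+90)%997=886 [pair 3] -> [911, 963, 124, 886]
  Sibling for proof at L0: 2
L2: h(911,963)=(911*31+963)%997=291 [pair 0] h(124,886)=(124*31+886)%997=742 [pair 1] -> [291, 742]
  Sibling for proof at L1: 911
L3: h(291,742)=(291*31+742)%997=790 [pair 0] -> [790]
  Sibling for proof at L2: 742
Root: 790
Proof path (sibling hashes from leaf to root): [2, 911, 742]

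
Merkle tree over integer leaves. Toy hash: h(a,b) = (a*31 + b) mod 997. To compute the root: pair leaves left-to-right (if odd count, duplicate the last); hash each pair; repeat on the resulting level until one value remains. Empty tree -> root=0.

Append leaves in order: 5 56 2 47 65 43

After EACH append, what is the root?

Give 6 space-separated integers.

Answer: 5 211 623 668 529 822

Derivation:
After append 5 (leaves=[5]):
  L0: [5]
  root=5
After append 56 (leaves=[5, 56]):
  L0: [5, 56]
  L1: h(5,56)=(5*31+56)%997=211 -> [211]
  root=211
After append 2 (leaves=[5, 56, 2]):
  L0: [5, 56, 2]
  L1: h(5,56)=(5*31+56)%997=211 h(2,2)=(2*31+2)%997=64 -> [211, 64]
  L2: h(211,64)=(211*31+64)%997=623 -> [623]
  root=623
After append 47 (leaves=[5, 56, 2, 47]):
  L0: [5, 56, 2, 47]
  L1: h(5,56)=(5*31+56)%997=211 h(2,47)=(2*31+47)%997=109 -> [211, 109]
  L2: h(211,109)=(211*31+109)%997=668 -> [668]
  root=668
After append 65 (leaves=[5, 56, 2, 47, 65]):
  L0: [5, 56, 2, 47, 65]
  L1: h(5,56)=(5*31+56)%997=211 h(2,47)=(2*31+47)%997=109 h(65,65)=(65*31+65)%997=86 -> [211, 109, 86]
  L2: h(211,109)=(211*31+109)%997=668 h(86,86)=(86*31+86)%997=758 -> [668, 758]
  L3: h(668,758)=(668*31+758)%997=529 -> [529]
  root=529
After append 43 (leaves=[5, 56, 2, 47, 65, 43]):
  L0: [5, 56, 2, 47, 65, 43]
  L1: h(5,56)=(5*31+56)%997=211 h(2,47)=(2*31+47)%997=109 h(65,43)=(65*31+43)%997=64 -> [211, 109, 64]
  L2: h(211,109)=(211*31+109)%997=668 h(64,64)=(64*31+64)%997=54 -> [668, 54]
  L3: h(668,54)=(668*31+54)%997=822 -> [822]
  root=822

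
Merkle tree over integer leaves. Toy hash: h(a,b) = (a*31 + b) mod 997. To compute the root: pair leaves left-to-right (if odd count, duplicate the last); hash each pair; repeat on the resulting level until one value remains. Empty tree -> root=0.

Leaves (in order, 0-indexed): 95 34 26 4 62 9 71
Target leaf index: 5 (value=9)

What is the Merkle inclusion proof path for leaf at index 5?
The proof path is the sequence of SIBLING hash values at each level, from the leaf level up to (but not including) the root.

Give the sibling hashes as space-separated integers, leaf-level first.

Answer: 62 278 438

Derivation:
L0 (leaves): [95, 34, 26, 4, 62, 9, 71], target index=5
L1: h(95,34)=(95*31+34)%997=985 [pair 0] h(26,4)=(26*31+4)%997=810 [pair 1] h(62,9)=(62*31+9)%997=934 [pair 2] h(71,71)=(71*31+71)%997=278 [pair 3] -> [985, 810, 934, 278]
  Sibling for proof at L0: 62
L2: h(985,810)=(985*31+810)%997=438 [pair 0] h(934,278)=(934*31+278)%997=319 [pair 1] -> [438, 319]
  Sibling for proof at L1: 278
L3: h(438,319)=(438*31+319)%997=936 [pair 0] -> [936]
  Sibling for proof at L2: 438
Root: 936
Proof path (sibling hashes from leaf to root): [62, 278, 438]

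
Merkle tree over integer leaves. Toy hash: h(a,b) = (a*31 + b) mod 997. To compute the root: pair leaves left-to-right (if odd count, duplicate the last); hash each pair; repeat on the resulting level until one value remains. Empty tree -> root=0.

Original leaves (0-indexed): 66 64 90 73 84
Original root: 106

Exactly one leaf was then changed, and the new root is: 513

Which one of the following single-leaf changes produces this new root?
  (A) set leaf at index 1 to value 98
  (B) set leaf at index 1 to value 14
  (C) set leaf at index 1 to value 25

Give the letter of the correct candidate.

Original leaves: [66, 64, 90, 73, 84]
Target new root: 513
Try each candidate change and compute the resulting root:
Candidate A: set leaf[1] = 98 -> leaves = [66, 98, 90, 73, 84]
  L0: [66, 98, 90, 73, 84]
  L1: h(66,98)=(66*31+98)%997=150 h(90,73)=(90*31+73)%997=869 h(84,84)=(84*31+84)%997=694 -> [150, 869, 694]
  L2: h(150,869)=(150*31+869)%997=534 h(694,694)=(694*31+694)%997=274 -> [534, 274]
  L3: h(534,274)=(534*31+274)%997=876 -> [876]
  root = 876 != target 513
Candidate B: set leaf[1] = 14 -> leaves = [66, 14, 90, 73, 84]
  L0: [66, 14, 90, 73, 84]
  L1: h(66,14)=(66*31+14)%997=66 h(90,73)=(90*31+73)%997=869 h(84,84)=(84*31+84)%997=694 -> [66, 869, 694]
  L2: h(66,869)=(66*31+869)%997=921 h(694,694)=(694*31+694)%997=274 -> [921, 274]
  L3: h(921,274)=(921*31+274)%997=909 -> [909]
  root = 909 != target 513
Candidate C: set leaf[1] = 25 -> leaves = [66, 25, 90, 73, 84]
  L0: [66, 25, 90, 73, 84]
  L1: h(66,25)=(66*31+25)%997=77 h(90,73)=(90*31+73)%997=869 h(84,84)=(84*31+84)%997=694 -> [77, 869, 694]
  L2: h(77,869)=(77*31+869)%997=265 h(694,694)=(694*31+694)%997=274 -> [265, 274]
  L3: h(265,274)=(265*31+274)%997=513 -> [513]
  root = 513 == target 513  ** MATCH **
Candidate C produces the target root.

Answer: C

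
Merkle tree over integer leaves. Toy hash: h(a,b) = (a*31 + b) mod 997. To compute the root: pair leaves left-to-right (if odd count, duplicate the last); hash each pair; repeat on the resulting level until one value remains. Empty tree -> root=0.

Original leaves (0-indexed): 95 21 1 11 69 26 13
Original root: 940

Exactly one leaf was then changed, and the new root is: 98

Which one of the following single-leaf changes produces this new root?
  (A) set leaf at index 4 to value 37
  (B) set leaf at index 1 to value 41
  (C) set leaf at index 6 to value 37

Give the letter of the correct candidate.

Original leaves: [95, 21, 1, 11, 69, 26, 13]
Target new root: 98
Try each candidate change and compute the resulting root:
Candidate A: set leaf[4] = 37 -> leaves = [95, 21, 1, 11, 37, 26, 13]
  L0: [95, 21, 1, 11, 37, 26, 13]
  L1: h(95,21)=(95*31+21)%997=972 h(1,11)=(1*31+11)%997=42 h(37,26)=(37*31+26)%997=176 h(13,13)=(13*31+13)%997=416 -> [972, 42, 176, 416]
  L2: h(972,42)=(972*31+42)%997=264 h(176,416)=(176*31+416)%997=887 -> [264, 887]
  L3: h(264,887)=(264*31+887)%997=98 -> [98]
  root = 98 == target 98  ** MATCH **
Candidate B: set leaf[1] = 41 -> leaves = [95, 41, 1, 11, 69, 26, 13]
  L0: [95, 41, 1, 11, 69, 26, 13]
  L1: h(95,41)=(95*31+41)%997=992 h(1,11)=(1*31+11)%997=42 h(69,26)=(69*31+26)%997=171 h(13,13)=(13*31+13)%997=416 -> [992, 42, 171, 416]
  L2: h(992,42)=(992*31+42)%997=884 h(171,416)=(171*31+416)%997=732 -> [884, 732]
  L3: h(884,732)=(884*31+732)%997=220 -> [220]
  root = 220 != target 98
Candidate C: set leaf[6] = 37 -> leaves = [95, 21, 1, 11, 69, 26, 37]
  L0: [95, 21, 1, 11, 69, 26, 37]
  L1: h(95,21)=(95*31+21)%997=972 h(1,11)=(1*31+11)%997=42 h(69,26)=(69*31+26)%997=171 h(37,37)=(37*31+37)%997=187 -> [972, 42, 171, 187]
  L2: h(972,42)=(972*31+42)%997=264 h(171,187)=(171*31+187)%997=503 -> [264, 503]
  L3: h(264,503)=(264*31+503)%997=711 -> [711]
  root = 711 != target 98
Candidate A produces the target root.

Answer: A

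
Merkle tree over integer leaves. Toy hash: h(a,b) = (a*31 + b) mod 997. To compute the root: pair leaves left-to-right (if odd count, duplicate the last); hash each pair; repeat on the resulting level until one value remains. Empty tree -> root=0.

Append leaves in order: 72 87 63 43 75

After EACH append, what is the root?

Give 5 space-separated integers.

After append 72 (leaves=[72]):
  L0: [72]
  root=72
After append 87 (leaves=[72, 87]):
  L0: [72, 87]
  L1: h(72,87)=(72*31+87)%997=325 -> [325]
  root=325
After append 63 (leaves=[72, 87, 63]):
  L0: [72, 87, 63]
  L1: h(72,87)=(72*31+87)%997=325 h(63,63)=(63*31+63)%997=22 -> [325, 22]
  L2: h(325,22)=(325*31+22)%997=127 -> [127]
  root=127
After append 43 (leaves=[72, 87, 63, 43]):
  L0: [72, 87, 63, 43]
  L1: h(72,87)=(72*31+87)%997=325 h(63,43)=(63*31+43)%997=2 -> [325, 2]
  L2: h(325,2)=(325*31+2)%997=107 -> [107]
  root=107
After append 75 (leaves=[72, 87, 63, 43, 75]):
  L0: [72, 87, 63, 43, 75]
  L1: h(72,87)=(72*31+87)%997=325 h(63,43)=(63*31+43)%997=2 h(75,75)=(75*31+75)%997=406 -> [325, 2, 406]
  L2: h(325,2)=(325*31+2)%997=107 h(406,406)=(406*31+406)%997=31 -> [107, 31]
  L3: h(107,31)=(107*31+31)%997=357 -> [357]
  root=357

Answer: 72 325 127 107 357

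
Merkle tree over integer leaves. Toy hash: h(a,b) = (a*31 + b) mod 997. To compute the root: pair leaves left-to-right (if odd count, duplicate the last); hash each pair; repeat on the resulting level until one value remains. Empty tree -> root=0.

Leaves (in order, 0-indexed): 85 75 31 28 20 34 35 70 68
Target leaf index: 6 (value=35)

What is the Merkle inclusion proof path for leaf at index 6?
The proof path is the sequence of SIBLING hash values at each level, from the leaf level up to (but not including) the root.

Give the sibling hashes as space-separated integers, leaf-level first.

Answer: 70 654 254 926

Derivation:
L0 (leaves): [85, 75, 31, 28, 20, 34, 35, 70, 68], target index=6
L1: h(85,75)=(85*31+75)%997=716 [pair 0] h(31,28)=(31*31+28)%997=989 [pair 1] h(20,34)=(20*31+34)%997=654 [pair 2] h(35,70)=(35*31+70)%997=158 [pair 3] h(68,68)=(68*31+68)%997=182 [pair 4] -> [716, 989, 654, 158, 182]
  Sibling for proof at L0: 70
L2: h(716,989)=(716*31+989)%997=254 [pair 0] h(654,158)=(654*31+158)%997=492 [pair 1] h(182,182)=(182*31+182)%997=839 [pair 2] -> [254, 492, 839]
  Sibling for proof at L1: 654
L3: h(254,492)=(254*31+492)%997=390 [pair 0] h(839,839)=(839*31+839)%997=926 [pair 1] -> [390, 926]
  Sibling for proof at L2: 254
L4: h(390,926)=(390*31+926)%997=55 [pair 0] -> [55]
  Sibling for proof at L3: 926
Root: 55
Proof path (sibling hashes from leaf to root): [70, 654, 254, 926]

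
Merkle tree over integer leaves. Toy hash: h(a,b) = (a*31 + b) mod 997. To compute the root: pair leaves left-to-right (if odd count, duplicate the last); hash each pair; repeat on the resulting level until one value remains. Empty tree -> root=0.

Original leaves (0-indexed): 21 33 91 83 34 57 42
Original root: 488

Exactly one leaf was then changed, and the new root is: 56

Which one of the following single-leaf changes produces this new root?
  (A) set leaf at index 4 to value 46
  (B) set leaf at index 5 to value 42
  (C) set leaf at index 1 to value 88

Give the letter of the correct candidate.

Answer: A

Derivation:
Original leaves: [21, 33, 91, 83, 34, 57, 42]
Target new root: 56
Try each candidate change and compute the resulting root:
Candidate A: set leaf[4] = 46 -> leaves = [21, 33, 91, 83, 46, 57, 42]
  L0: [21, 33, 91, 83, 46, 57, 42]
  L1: h(21,33)=(21*31+33)%997=684 h(91,83)=(91*31+83)%997=910 h(46,57)=(46*31+57)%997=486 h(42,42)=(42*31+42)%997=347 -> [684, 910, 486, 347]
  L2: h(684,910)=(684*31+910)%997=180 h(486,347)=(486*31+347)%997=458 -> [180, 458]
  L3: h(180,458)=(180*31+458)%997=56 -> [56]
  root = 56 == target 56  ** MATCH **
Candidate B: set leaf[5] = 42 -> leaves = [21, 33, 91, 83, 34, 42, 42]
  L0: [21, 33, 91, 83, 34, 42, 42]
  L1: h(21,33)=(21*31+33)%997=684 h(91,83)=(91*31+83)%997=910 h(34,42)=(34*31+42)%997=99 h(42,42)=(42*31+42)%997=347 -> [684, 910, 99, 347]
  L2: h(684,910)=(684*31+910)%997=180 h(99,347)=(99*31+347)%997=425 -> [180, 425]
  L3: h(180,425)=(180*31+425)%997=23 -> [23]
  root = 23 != target 56
Candidate C: set leaf[1] = 88 -> leaves = [21, 88, 91, 83, 34, 57, 42]
  L0: [21, 88, 91, 83, 34, 57, 42]
  L1: h(21,88)=(21*31+88)%997=739 h(91,83)=(91*31+83)%997=910 h(34,57)=(34*31+57)%997=114 h(42,42)=(42*31+42)%997=347 -> [739, 910, 114, 347]
  L2: h(739,910)=(739*31+910)%997=888 h(114,347)=(114*31+347)%997=890 -> [888, 890]
  L3: h(888,890)=(888*31+890)%997=502 -> [502]
  root = 502 != target 56
Candidate A produces the target root.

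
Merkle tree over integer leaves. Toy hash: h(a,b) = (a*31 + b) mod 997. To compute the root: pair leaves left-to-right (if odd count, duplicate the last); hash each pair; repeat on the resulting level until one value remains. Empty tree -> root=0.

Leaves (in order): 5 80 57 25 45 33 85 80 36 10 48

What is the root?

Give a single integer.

L0: [5, 80, 57, 25, 45, 33, 85, 80, 36, 10, 48]
L1: h(5,80)=(5*31+80)%997=235 h(57,25)=(57*31+25)%997=795 h(45,33)=(45*31+33)%997=431 h(85,80)=(85*31+80)%997=721 h(36,10)=(36*31+10)%997=129 h(48,48)=(48*31+48)%997=539 -> [235, 795, 431, 721, 129, 539]
L2: h(235,795)=(235*31+795)%997=104 h(431,721)=(431*31+721)%997=124 h(129,539)=(129*31+539)%997=550 -> [104, 124, 550]
L3: h(104,124)=(104*31+124)%997=357 h(550,550)=(550*31+550)%997=651 -> [357, 651]
L4: h(357,651)=(357*31+651)%997=751 -> [751]

Answer: 751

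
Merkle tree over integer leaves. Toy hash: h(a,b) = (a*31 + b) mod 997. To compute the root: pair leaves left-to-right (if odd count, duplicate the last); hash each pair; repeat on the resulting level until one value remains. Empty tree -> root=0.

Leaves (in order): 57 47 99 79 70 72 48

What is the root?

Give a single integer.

Answer: 631

Derivation:
L0: [57, 47, 99, 79, 70, 72, 48]
L1: h(57,47)=(57*31+47)%997=817 h(99,79)=(99*31+79)%997=157 h(70,72)=(70*31+72)%997=248 h(48,48)=(48*31+48)%997=539 -> [817, 157, 248, 539]
L2: h(817,157)=(817*31+157)%997=559 h(248,539)=(248*31+539)%997=251 -> [559, 251]
L3: h(559,251)=(559*31+251)%997=631 -> [631]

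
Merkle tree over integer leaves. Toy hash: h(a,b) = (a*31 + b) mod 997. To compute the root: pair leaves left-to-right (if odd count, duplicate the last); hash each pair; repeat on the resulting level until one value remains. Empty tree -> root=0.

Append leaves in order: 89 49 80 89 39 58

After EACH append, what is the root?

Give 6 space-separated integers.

After append 89 (leaves=[89]):
  L0: [89]
  root=89
After append 49 (leaves=[89, 49]):
  L0: [89, 49]
  L1: h(89,49)=(89*31+49)%997=814 -> [814]
  root=814
After append 80 (leaves=[89, 49, 80]):
  L0: [89, 49, 80]
  L1: h(89,49)=(89*31+49)%997=814 h(80,80)=(80*31+80)%997=566 -> [814, 566]
  L2: h(814,566)=(814*31+566)%997=875 -> [875]
  root=875
After append 89 (leaves=[89, 49, 80, 89]):
  L0: [89, 49, 80, 89]
  L1: h(89,49)=(89*31+49)%997=814 h(80,89)=(80*31+89)%997=575 -> [814, 575]
  L2: h(814,575)=(814*31+575)%997=884 -> [884]
  root=884
After append 39 (leaves=[89, 49, 80, 89, 39]):
  L0: [89, 49, 80, 89, 39]
  L1: h(89,49)=(89*31+49)%997=814 h(80,89)=(80*31+89)%997=575 h(39,39)=(39*31+39)%997=251 -> [814, 575, 251]
  L2: h(814,575)=(814*31+575)%997=884 h(251,251)=(251*31+251)%997=56 -> [884, 56]
  L3: h(884,56)=(884*31+56)%997=541 -> [541]
  root=541
After append 58 (leaves=[89, 49, 80, 89, 39, 58]):
  L0: [89, 49, 80, 89, 39, 58]
  L1: h(89,49)=(89*31+49)%997=814 h(80,89)=(80*31+89)%997=575 h(39,58)=(39*31+58)%997=270 -> [814, 575, 270]
  L2: h(814,575)=(814*31+575)%997=884 h(270,270)=(270*31+270)%997=664 -> [884, 664]
  L3: h(884,664)=(884*31+664)%997=152 -> [152]
  root=152

Answer: 89 814 875 884 541 152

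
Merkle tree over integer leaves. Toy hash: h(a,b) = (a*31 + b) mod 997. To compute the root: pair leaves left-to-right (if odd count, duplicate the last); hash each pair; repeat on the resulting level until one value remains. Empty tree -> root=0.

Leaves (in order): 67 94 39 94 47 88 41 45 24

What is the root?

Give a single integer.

L0: [67, 94, 39, 94, 47, 88, 41, 45, 24]
L1: h(67,94)=(67*31+94)%997=177 h(39,94)=(39*31+94)%997=306 h(47,88)=(47*31+88)%997=548 h(41,45)=(41*31+45)%997=319 h(24,24)=(24*31+24)%997=768 -> [177, 306, 548, 319, 768]
L2: h(177,306)=(177*31+306)%997=808 h(548,319)=(548*31+319)%997=358 h(768,768)=(768*31+768)%997=648 -> [808, 358, 648]
L3: h(808,358)=(808*31+358)%997=481 h(648,648)=(648*31+648)%997=796 -> [481, 796]
L4: h(481,796)=(481*31+796)%997=752 -> [752]

Answer: 752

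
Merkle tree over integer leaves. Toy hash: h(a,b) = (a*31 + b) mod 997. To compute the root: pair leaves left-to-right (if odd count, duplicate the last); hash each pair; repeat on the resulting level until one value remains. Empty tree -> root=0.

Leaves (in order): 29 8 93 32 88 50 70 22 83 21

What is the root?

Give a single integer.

L0: [29, 8, 93, 32, 88, 50, 70, 22, 83, 21]
L1: h(29,8)=(29*31+8)%997=907 h(93,32)=(93*31+32)%997=921 h(88,50)=(88*31+50)%997=784 h(70,22)=(70*31+22)%997=198 h(83,21)=(83*31+21)%997=600 -> [907, 921, 784, 198, 600]
L2: h(907,921)=(907*31+921)%997=125 h(784,198)=(784*31+198)%997=574 h(600,600)=(600*31+600)%997=257 -> [125, 574, 257]
L3: h(125,574)=(125*31+574)%997=461 h(257,257)=(257*31+257)%997=248 -> [461, 248]
L4: h(461,248)=(461*31+248)%997=581 -> [581]

Answer: 581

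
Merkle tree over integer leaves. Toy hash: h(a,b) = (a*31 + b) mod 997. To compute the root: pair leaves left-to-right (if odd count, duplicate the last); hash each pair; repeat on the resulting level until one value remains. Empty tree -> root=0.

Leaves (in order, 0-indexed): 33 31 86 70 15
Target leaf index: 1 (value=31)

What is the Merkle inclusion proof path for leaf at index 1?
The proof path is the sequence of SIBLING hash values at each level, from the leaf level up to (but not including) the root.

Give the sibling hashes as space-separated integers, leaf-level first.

Answer: 33 742 405

Derivation:
L0 (leaves): [33, 31, 86, 70, 15], target index=1
L1: h(33,31)=(33*31+31)%997=57 [pair 0] h(86,70)=(86*31+70)%997=742 [pair 1] h(15,15)=(15*31+15)%997=480 [pair 2] -> [57, 742, 480]
  Sibling for proof at L0: 33
L2: h(57,742)=(57*31+742)%997=515 [pair 0] h(480,480)=(480*31+480)%997=405 [pair 1] -> [515, 405]
  Sibling for proof at L1: 742
L3: h(515,405)=(515*31+405)%997=418 [pair 0] -> [418]
  Sibling for proof at L2: 405
Root: 418
Proof path (sibling hashes from leaf to root): [33, 742, 405]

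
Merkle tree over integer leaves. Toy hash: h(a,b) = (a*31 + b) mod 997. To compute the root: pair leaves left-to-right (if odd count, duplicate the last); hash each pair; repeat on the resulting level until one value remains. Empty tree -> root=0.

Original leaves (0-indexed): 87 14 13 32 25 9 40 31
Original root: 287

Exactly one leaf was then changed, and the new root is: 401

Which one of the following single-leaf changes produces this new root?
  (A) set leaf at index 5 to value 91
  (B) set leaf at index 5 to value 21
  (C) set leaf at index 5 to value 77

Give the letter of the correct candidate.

Answer: C

Derivation:
Original leaves: [87, 14, 13, 32, 25, 9, 40, 31]
Target new root: 401
Try each candidate change and compute the resulting root:
Candidate A: set leaf[5] = 91 -> leaves = [87, 14, 13, 32, 25, 91, 40, 31]
  L0: [87, 14, 13, 32, 25, 91, 40, 31]
  L1: h(87,14)=(87*31+14)%997=717 h(13,32)=(13*31+32)%997=435 h(25,91)=(25*31+91)%997=866 h(40,31)=(40*31+31)%997=274 -> [717, 435, 866, 274]
  L2: h(717,435)=(717*31+435)%997=728 h(866,274)=(866*31+274)%997=201 -> [728, 201]
  L3: h(728,201)=(728*31+201)%997=835 -> [835]
  root = 835 != target 401
Candidate B: set leaf[5] = 21 -> leaves = [87, 14, 13, 32, 25, 21, 40, 31]
  L0: [87, 14, 13, 32, 25, 21, 40, 31]
  L1: h(87,14)=(87*31+14)%997=717 h(13,32)=(13*31+32)%997=435 h(25,21)=(25*31+21)%997=796 h(40,31)=(40*31+31)%997=274 -> [717, 435, 796, 274]
  L2: h(717,435)=(717*31+435)%997=728 h(796,274)=(796*31+274)%997=25 -> [728, 25]
  L3: h(728,25)=(728*31+25)%997=659 -> [659]
  root = 659 != target 401
Candidate C: set leaf[5] = 77 -> leaves = [87, 14, 13, 32, 25, 77, 40, 31]
  L0: [87, 14, 13, 32, 25, 77, 40, 31]
  L1: h(87,14)=(87*31+14)%997=717 h(13,32)=(13*31+32)%997=435 h(25,77)=(25*31+77)%997=852 h(40,31)=(40*31+31)%997=274 -> [717, 435, 852, 274]
  L2: h(717,435)=(717*31+435)%997=728 h(852,274)=(852*31+274)%997=764 -> [728, 764]
  L3: h(728,764)=(728*31+764)%997=401 -> [401]
  root = 401 == target 401  ** MATCH **
Candidate C produces the target root.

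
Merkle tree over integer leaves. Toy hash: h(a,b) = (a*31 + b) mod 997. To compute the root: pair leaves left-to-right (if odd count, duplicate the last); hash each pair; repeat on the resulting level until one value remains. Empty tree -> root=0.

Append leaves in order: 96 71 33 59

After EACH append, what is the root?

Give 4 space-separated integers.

Answer: 96 56 798 824

Derivation:
After append 96 (leaves=[96]):
  L0: [96]
  root=96
After append 71 (leaves=[96, 71]):
  L0: [96, 71]
  L1: h(96,71)=(96*31+71)%997=56 -> [56]
  root=56
After append 33 (leaves=[96, 71, 33]):
  L0: [96, 71, 33]
  L1: h(96,71)=(96*31+71)%997=56 h(33,33)=(33*31+33)%997=59 -> [56, 59]
  L2: h(56,59)=(56*31+59)%997=798 -> [798]
  root=798
After append 59 (leaves=[96, 71, 33, 59]):
  L0: [96, 71, 33, 59]
  L1: h(96,71)=(96*31+71)%997=56 h(33,59)=(33*31+59)%997=85 -> [56, 85]
  L2: h(56,85)=(56*31+85)%997=824 -> [824]
  root=824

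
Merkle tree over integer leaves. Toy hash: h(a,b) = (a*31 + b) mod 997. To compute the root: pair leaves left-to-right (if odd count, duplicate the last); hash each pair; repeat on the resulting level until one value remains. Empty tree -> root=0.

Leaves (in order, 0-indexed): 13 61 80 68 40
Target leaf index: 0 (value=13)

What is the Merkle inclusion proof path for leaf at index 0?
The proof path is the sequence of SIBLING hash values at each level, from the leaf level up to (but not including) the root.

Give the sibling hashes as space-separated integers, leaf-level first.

Answer: 61 554 83

Derivation:
L0 (leaves): [13, 61, 80, 68, 40], target index=0
L1: h(13,61)=(13*31+61)%997=464 [pair 0] h(80,68)=(80*31+68)%997=554 [pair 1] h(40,40)=(40*31+40)%997=283 [pair 2] -> [464, 554, 283]
  Sibling for proof at L0: 61
L2: h(464,554)=(464*31+554)%997=980 [pair 0] h(283,283)=(283*31+283)%997=83 [pair 1] -> [980, 83]
  Sibling for proof at L1: 554
L3: h(980,83)=(980*31+83)%997=553 [pair 0] -> [553]
  Sibling for proof at L2: 83
Root: 553
Proof path (sibling hashes from leaf to root): [61, 554, 83]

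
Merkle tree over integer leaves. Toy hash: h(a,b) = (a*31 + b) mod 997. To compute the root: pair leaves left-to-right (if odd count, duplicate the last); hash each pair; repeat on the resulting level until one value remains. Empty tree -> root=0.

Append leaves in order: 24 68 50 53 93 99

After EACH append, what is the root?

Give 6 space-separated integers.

Answer: 24 812 850 853 41 233

Derivation:
After append 24 (leaves=[24]):
  L0: [24]
  root=24
After append 68 (leaves=[24, 68]):
  L0: [24, 68]
  L1: h(24,68)=(24*31+68)%997=812 -> [812]
  root=812
After append 50 (leaves=[24, 68, 50]):
  L0: [24, 68, 50]
  L1: h(24,68)=(24*31+68)%997=812 h(50,50)=(50*31+50)%997=603 -> [812, 603]
  L2: h(812,603)=(812*31+603)%997=850 -> [850]
  root=850
After append 53 (leaves=[24, 68, 50, 53]):
  L0: [24, 68, 50, 53]
  L1: h(24,68)=(24*31+68)%997=812 h(50,53)=(50*31+53)%997=606 -> [812, 606]
  L2: h(812,606)=(812*31+606)%997=853 -> [853]
  root=853
After append 93 (leaves=[24, 68, 50, 53, 93]):
  L0: [24, 68, 50, 53, 93]
  L1: h(24,68)=(24*31+68)%997=812 h(50,53)=(50*31+53)%997=606 h(93,93)=(93*31+93)%997=982 -> [812, 606, 982]
  L2: h(812,606)=(812*31+606)%997=853 h(982,982)=(982*31+982)%997=517 -> [853, 517]
  L3: h(853,517)=(853*31+517)%997=41 -> [41]
  root=41
After append 99 (leaves=[24, 68, 50, 53, 93, 99]):
  L0: [24, 68, 50, 53, 93, 99]
  L1: h(24,68)=(24*31+68)%997=812 h(50,53)=(50*31+53)%997=606 h(93,99)=(93*31+99)%997=988 -> [812, 606, 988]
  L2: h(812,606)=(812*31+606)%997=853 h(988,988)=(988*31+988)%997=709 -> [853, 709]
  L3: h(853,709)=(853*31+709)%997=233 -> [233]
  root=233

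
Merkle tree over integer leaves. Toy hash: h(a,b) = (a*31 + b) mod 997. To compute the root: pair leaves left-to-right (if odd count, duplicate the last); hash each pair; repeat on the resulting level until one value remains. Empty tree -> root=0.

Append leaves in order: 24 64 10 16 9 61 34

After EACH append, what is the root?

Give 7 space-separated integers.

After append 24 (leaves=[24]):
  L0: [24]
  root=24
After append 64 (leaves=[24, 64]):
  L0: [24, 64]
  L1: h(24,64)=(24*31+64)%997=808 -> [808]
  root=808
After append 10 (leaves=[24, 64, 10]):
  L0: [24, 64, 10]
  L1: h(24,64)=(24*31+64)%997=808 h(10,10)=(10*31+10)%997=320 -> [808, 320]
  L2: h(808,320)=(808*31+320)%997=443 -> [443]
  root=443
After append 16 (leaves=[24, 64, 10, 16]):
  L0: [24, 64, 10, 16]
  L1: h(24,64)=(24*31+64)%997=808 h(10,16)=(10*31+16)%997=326 -> [808, 326]
  L2: h(808,326)=(808*31+326)%997=449 -> [449]
  root=449
After append 9 (leaves=[24, 64, 10, 16, 9]):
  L0: [24, 64, 10, 16, 9]
  L1: h(24,64)=(24*31+64)%997=808 h(10,16)=(10*31+16)%997=326 h(9,9)=(9*31+9)%997=288 -> [808, 326, 288]
  L2: h(808,326)=(808*31+326)%997=449 h(288,288)=(288*31+288)%997=243 -> [449, 243]
  L3: h(449,243)=(449*31+243)%997=204 -> [204]
  root=204
After append 61 (leaves=[24, 64, 10, 16, 9, 61]):
  L0: [24, 64, 10, 16, 9, 61]
  L1: h(24,64)=(24*31+64)%997=808 h(10,16)=(10*31+16)%997=326 h(9,61)=(9*31+61)%997=340 -> [808, 326, 340]
  L2: h(808,326)=(808*31+326)%997=449 h(340,340)=(340*31+340)%997=910 -> [449, 910]
  L3: h(449,910)=(449*31+910)%997=871 -> [871]
  root=871
After append 34 (leaves=[24, 64, 10, 16, 9, 61, 34]):
  L0: [24, 64, 10, 16, 9, 61, 34]
  L1: h(24,64)=(24*31+64)%997=808 h(10,16)=(10*31+16)%997=326 h(9,61)=(9*31+61)%997=340 h(34,34)=(34*31+34)%997=91 -> [808, 326, 340, 91]
  L2: h(808,326)=(808*31+326)%997=449 h(340,91)=(340*31+91)%997=661 -> [449, 661]
  L3: h(449,661)=(449*31+661)%997=622 -> [622]
  root=622

Answer: 24 808 443 449 204 871 622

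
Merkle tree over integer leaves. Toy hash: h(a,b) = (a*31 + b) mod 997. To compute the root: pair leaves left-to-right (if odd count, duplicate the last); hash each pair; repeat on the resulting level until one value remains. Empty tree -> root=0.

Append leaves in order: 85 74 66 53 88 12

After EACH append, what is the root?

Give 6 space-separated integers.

After append 85 (leaves=[85]):
  L0: [85]
  root=85
After append 74 (leaves=[85, 74]):
  L0: [85, 74]
  L1: h(85,74)=(85*31+74)%997=715 -> [715]
  root=715
After append 66 (leaves=[85, 74, 66]):
  L0: [85, 74, 66]
  L1: h(85,74)=(85*31+74)%997=715 h(66,66)=(66*31+66)%997=118 -> [715, 118]
  L2: h(715,118)=(715*31+118)%997=349 -> [349]
  root=349
After append 53 (leaves=[85, 74, 66, 53]):
  L0: [85, 74, 66, 53]
  L1: h(85,74)=(85*31+74)%997=715 h(66,53)=(66*31+53)%997=105 -> [715, 105]
  L2: h(715,105)=(715*31+105)%997=336 -> [336]
  root=336
After append 88 (leaves=[85, 74, 66, 53, 88]):
  L0: [85, 74, 66, 53, 88]
  L1: h(85,74)=(85*31+74)%997=715 h(66,53)=(66*31+53)%997=105 h(88,88)=(88*31+88)%997=822 -> [715, 105, 822]
  L2: h(715,105)=(715*31+105)%997=336 h(822,822)=(822*31+822)%997=382 -> [336, 382]
  L3: h(336,382)=(336*31+382)%997=828 -> [828]
  root=828
After append 12 (leaves=[85, 74, 66, 53, 88, 12]):
  L0: [85, 74, 66, 53, 88, 12]
  L1: h(85,74)=(85*31+74)%997=715 h(66,53)=(66*31+53)%997=105 h(88,12)=(88*31+12)%997=746 -> [715, 105, 746]
  L2: h(715,105)=(715*31+105)%997=336 h(746,746)=(746*31+746)%997=941 -> [336, 941]
  L3: h(336,941)=(336*31+941)%997=390 -> [390]
  root=390

Answer: 85 715 349 336 828 390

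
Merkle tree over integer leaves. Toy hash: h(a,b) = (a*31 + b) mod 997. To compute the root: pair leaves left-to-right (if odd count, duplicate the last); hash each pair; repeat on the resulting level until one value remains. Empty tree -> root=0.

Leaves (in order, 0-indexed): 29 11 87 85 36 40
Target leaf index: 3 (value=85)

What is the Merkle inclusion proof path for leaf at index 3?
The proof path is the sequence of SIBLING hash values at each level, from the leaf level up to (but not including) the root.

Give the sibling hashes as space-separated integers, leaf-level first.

L0 (leaves): [29, 11, 87, 85, 36, 40], target index=3
L1: h(29,11)=(29*31+11)%997=910 [pair 0] h(87,85)=(87*31+85)%997=788 [pair 1] h(36,40)=(36*31+40)%997=159 [pair 2] -> [910, 788, 159]
  Sibling for proof at L0: 87
L2: h(910,788)=(910*31+788)%997=85 [pair 0] h(159,159)=(159*31+159)%997=103 [pair 1] -> [85, 103]
  Sibling for proof at L1: 910
L3: h(85,103)=(85*31+103)%997=744 [pair 0] -> [744]
  Sibling for proof at L2: 103
Root: 744
Proof path (sibling hashes from leaf to root): [87, 910, 103]

Answer: 87 910 103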